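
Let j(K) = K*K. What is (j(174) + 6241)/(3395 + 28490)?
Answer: 36517/31885 ≈ 1.1453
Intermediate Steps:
j(K) = K²
(j(174) + 6241)/(3395 + 28490) = (174² + 6241)/(3395 + 28490) = (30276 + 6241)/31885 = 36517*(1/31885) = 36517/31885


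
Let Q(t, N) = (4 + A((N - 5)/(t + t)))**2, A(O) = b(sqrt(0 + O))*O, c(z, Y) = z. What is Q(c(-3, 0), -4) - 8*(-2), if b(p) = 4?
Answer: 116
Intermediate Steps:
A(O) = 4*O
Q(t, N) = (4 + 2*(-5 + N)/t)**2 (Q(t, N) = (4 + 4*((N - 5)/(t + t)))**2 = (4 + 4*((-5 + N)/((2*t))))**2 = (4 + 4*((-5 + N)*(1/(2*t))))**2 = (4 + 4*((-5 + N)/(2*t)))**2 = (4 + 2*(-5 + N)/t)**2)
Q(c(-3, 0), -4) - 8*(-2) = 4*(-5 - 4 + 2*(-3))**2/(-3)**2 - 8*(-2) = 4*(1/9)*(-5 - 4 - 6)**2 + 16 = 4*(1/9)*(-15)**2 + 16 = 4*(1/9)*225 + 16 = 100 + 16 = 116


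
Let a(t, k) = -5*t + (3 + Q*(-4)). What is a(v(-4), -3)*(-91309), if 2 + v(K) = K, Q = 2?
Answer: -2282725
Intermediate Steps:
v(K) = -2 + K
a(t, k) = -5 - 5*t (a(t, k) = -5*t + (3 + 2*(-4)) = -5*t + (3 - 8) = -5*t - 5 = -5 - 5*t)
a(v(-4), -3)*(-91309) = (-5 - 5*(-2 - 4))*(-91309) = (-5 - 5*(-6))*(-91309) = (-5 + 30)*(-91309) = 25*(-91309) = -2282725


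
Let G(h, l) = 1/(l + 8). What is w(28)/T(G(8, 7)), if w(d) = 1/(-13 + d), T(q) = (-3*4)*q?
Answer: -1/12 ≈ -0.083333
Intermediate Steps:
G(h, l) = 1/(8 + l)
T(q) = -12*q
w(28)/T(G(8, 7)) = 1/((-13 + 28)*((-12/(8 + 7)))) = 1/(15*((-12/15))) = 1/(15*((-12*1/15))) = 1/(15*(-⅘)) = (1/15)*(-5/4) = -1/12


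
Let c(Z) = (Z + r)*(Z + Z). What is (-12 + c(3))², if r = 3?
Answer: 576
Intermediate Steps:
c(Z) = 2*Z*(3 + Z) (c(Z) = (Z + 3)*(Z + Z) = (3 + Z)*(2*Z) = 2*Z*(3 + Z))
(-12 + c(3))² = (-12 + 2*3*(3 + 3))² = (-12 + 2*3*6)² = (-12 + 36)² = 24² = 576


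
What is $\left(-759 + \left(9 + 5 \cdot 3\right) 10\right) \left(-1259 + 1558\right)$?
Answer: $-155181$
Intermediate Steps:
$\left(-759 + \left(9 + 5 \cdot 3\right) 10\right) \left(-1259 + 1558\right) = \left(-759 + \left(9 + 15\right) 10\right) 299 = \left(-759 + 24 \cdot 10\right) 299 = \left(-759 + 240\right) 299 = \left(-519\right) 299 = -155181$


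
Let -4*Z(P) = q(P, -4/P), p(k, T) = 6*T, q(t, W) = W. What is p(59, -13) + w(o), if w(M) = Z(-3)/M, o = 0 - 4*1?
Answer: -935/12 ≈ -77.917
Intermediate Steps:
o = -4 (o = 0 - 4 = -4)
Z(P) = 1/P (Z(P) = -(-1)/P = 1/P)
w(M) = -1/(3*M) (w(M) = 1/((-3)*M) = -1/(3*M))
p(59, -13) + w(o) = 6*(-13) - ⅓/(-4) = -78 - ⅓*(-¼) = -78 + 1/12 = -935/12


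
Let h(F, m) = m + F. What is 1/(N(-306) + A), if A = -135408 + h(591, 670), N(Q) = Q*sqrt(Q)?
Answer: I/(17*(-7891*I + 54*sqrt(34))) ≈ -7.4427e-6 + 2.9698e-7*I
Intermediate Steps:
h(F, m) = F + m
N(Q) = Q**(3/2)
A = -134147 (A = -135408 + (591 + 670) = -135408 + 1261 = -134147)
1/(N(-306) + A) = 1/((-306)**(3/2) - 134147) = 1/(-918*I*sqrt(34) - 134147) = 1/(-134147 - 918*I*sqrt(34))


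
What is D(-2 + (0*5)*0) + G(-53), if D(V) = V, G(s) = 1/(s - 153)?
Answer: -413/206 ≈ -2.0049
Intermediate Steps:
G(s) = 1/(-153 + s)
D(-2 + (0*5)*0) + G(-53) = (-2 + (0*5)*0) + 1/(-153 - 53) = (-2 + 0*0) + 1/(-206) = (-2 + 0) - 1/206 = -2 - 1/206 = -413/206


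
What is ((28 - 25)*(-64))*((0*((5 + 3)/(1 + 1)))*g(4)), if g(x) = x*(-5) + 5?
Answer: 0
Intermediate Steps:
g(x) = 5 - 5*x (g(x) = -5*x + 5 = 5 - 5*x)
((28 - 25)*(-64))*((0*((5 + 3)/(1 + 1)))*g(4)) = ((28 - 25)*(-64))*((0*((5 + 3)/(1 + 1)))*(5 - 5*4)) = (3*(-64))*((0*(8/2))*(5 - 20)) = -192*0*(8*(½))*(-15) = -192*0*4*(-15) = -0*(-15) = -192*0 = 0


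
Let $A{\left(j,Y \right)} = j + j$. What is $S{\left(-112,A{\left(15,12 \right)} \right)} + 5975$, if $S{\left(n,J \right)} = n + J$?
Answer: $5893$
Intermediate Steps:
$A{\left(j,Y \right)} = 2 j$
$S{\left(n,J \right)} = J + n$
$S{\left(-112,A{\left(15,12 \right)} \right)} + 5975 = \left(2 \cdot 15 - 112\right) + 5975 = \left(30 - 112\right) + 5975 = -82 + 5975 = 5893$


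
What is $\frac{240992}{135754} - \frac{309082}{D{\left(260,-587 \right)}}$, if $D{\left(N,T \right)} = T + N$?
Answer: $\frac{21018961106}{22195779} \approx 946.98$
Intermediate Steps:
$D{\left(N,T \right)} = N + T$
$\frac{240992}{135754} - \frac{309082}{D{\left(260,-587 \right)}} = \frac{240992}{135754} - \frac{309082}{260 - 587} = 240992 \cdot \frac{1}{135754} - \frac{309082}{-327} = \frac{120496}{67877} - - \frac{309082}{327} = \frac{120496}{67877} + \frac{309082}{327} = \frac{21018961106}{22195779}$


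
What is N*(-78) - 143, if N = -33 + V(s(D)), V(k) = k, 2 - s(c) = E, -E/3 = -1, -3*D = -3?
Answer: 2509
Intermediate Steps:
D = 1 (D = -1/3*(-3) = 1)
E = 3 (E = -3*(-1) = 3)
s(c) = -1 (s(c) = 2 - 1*3 = 2 - 3 = -1)
N = -34 (N = -33 - 1 = -34)
N*(-78) - 143 = -34*(-78) - 143 = 2652 - 143 = 2509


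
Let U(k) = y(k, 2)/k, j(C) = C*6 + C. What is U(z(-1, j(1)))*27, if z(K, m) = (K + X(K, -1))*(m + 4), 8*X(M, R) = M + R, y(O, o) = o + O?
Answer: 1269/55 ≈ 23.073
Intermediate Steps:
y(O, o) = O + o
j(C) = 7*C (j(C) = 6*C + C = 7*C)
X(M, R) = M/8 + R/8 (X(M, R) = (M + R)/8 = M/8 + R/8)
z(K, m) = (4 + m)*(-⅛ + 9*K/8) (z(K, m) = (K + (K/8 + (⅛)*(-1)))*(m + 4) = (K + (K/8 - ⅛))*(4 + m) = (K + (-⅛ + K/8))*(4 + m) = (-⅛ + 9*K/8)*(4 + m) = (4 + m)*(-⅛ + 9*K/8))
U(k) = (2 + k)/k (U(k) = (k + 2)/k = (2 + k)/k)
U(z(-1, j(1)))*27 = ((2 + (-½ - 7/8 + (9/2)*(-1) + (9/8)*(-1)*(7*1)))/(-½ - 7/8 + (9/2)*(-1) + (9/8)*(-1)*(7*1)))*27 = ((2 + (-½ - ⅛*7 - 9/2 + (9/8)*(-1)*7))/(-½ - ⅛*7 - 9/2 + (9/8)*(-1)*7))*27 = ((2 + (-½ - 7/8 - 9/2 - 63/8))/(-½ - 7/8 - 9/2 - 63/8))*27 = ((2 - 55/4)/(-55/4))*27 = -4/55*(-47/4)*27 = (47/55)*27 = 1269/55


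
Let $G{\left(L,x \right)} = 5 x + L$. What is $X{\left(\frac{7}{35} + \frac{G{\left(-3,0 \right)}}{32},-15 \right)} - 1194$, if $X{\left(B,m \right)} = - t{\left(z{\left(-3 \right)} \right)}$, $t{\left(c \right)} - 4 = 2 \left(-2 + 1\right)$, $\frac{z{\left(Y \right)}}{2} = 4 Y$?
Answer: $-1196$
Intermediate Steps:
$z{\left(Y \right)} = 8 Y$ ($z{\left(Y \right)} = 2 \cdot 4 Y = 8 Y$)
$G{\left(L,x \right)} = L + 5 x$
$t{\left(c \right)} = 2$ ($t{\left(c \right)} = 4 + 2 \left(-2 + 1\right) = 4 + 2 \left(-1\right) = 4 - 2 = 2$)
$X{\left(B,m \right)} = -2$ ($X{\left(B,m \right)} = \left(-1\right) 2 = -2$)
$X{\left(\frac{7}{35} + \frac{G{\left(-3,0 \right)}}{32},-15 \right)} - 1194 = -2 - 1194 = -1196$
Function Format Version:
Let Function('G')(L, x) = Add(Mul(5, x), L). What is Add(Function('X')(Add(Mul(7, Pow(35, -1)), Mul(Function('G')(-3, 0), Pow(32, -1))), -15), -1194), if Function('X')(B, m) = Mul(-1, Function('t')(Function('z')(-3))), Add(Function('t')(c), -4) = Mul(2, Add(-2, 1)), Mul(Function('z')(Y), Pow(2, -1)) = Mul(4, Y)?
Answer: -1196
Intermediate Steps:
Function('z')(Y) = Mul(8, Y) (Function('z')(Y) = Mul(2, Mul(4, Y)) = Mul(8, Y))
Function('G')(L, x) = Add(L, Mul(5, x))
Function('t')(c) = 2 (Function('t')(c) = Add(4, Mul(2, Add(-2, 1))) = Add(4, Mul(2, -1)) = Add(4, -2) = 2)
Function('X')(B, m) = -2 (Function('X')(B, m) = Mul(-1, 2) = -2)
Add(Function('X')(Add(Mul(7, Pow(35, -1)), Mul(Function('G')(-3, 0), Pow(32, -1))), -15), -1194) = Add(-2, -1194) = -1196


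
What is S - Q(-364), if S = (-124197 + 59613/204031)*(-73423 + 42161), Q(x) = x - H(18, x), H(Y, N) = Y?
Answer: 792178485619270/204031 ≈ 3.8826e+9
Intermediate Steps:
Q(x) = -18 + x (Q(x) = x - 1*18 = x - 18 = -18 + x)
S = 792178407679428/204031 (S = (-124197 + 59613*(1/204031))*(-31262) = (-124197 + 59613/204031)*(-31262) = -25339978494/204031*(-31262) = 792178407679428/204031 ≈ 3.8826e+9)
S - Q(-364) = 792178407679428/204031 - (-18 - 364) = 792178407679428/204031 - 1*(-382) = 792178407679428/204031 + 382 = 792178485619270/204031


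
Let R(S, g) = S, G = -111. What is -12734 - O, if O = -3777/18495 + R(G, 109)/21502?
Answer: -1687989119887/132559830 ≈ -12734.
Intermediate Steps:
O = -27755333/132559830 (O = -3777/18495 - 111/21502 = -3777*1/18495 - 111*1/21502 = -1259/6165 - 111/21502 = -27755333/132559830 ≈ -0.20938)
-12734 - O = -12734 - 1*(-27755333/132559830) = -12734 + 27755333/132559830 = -1687989119887/132559830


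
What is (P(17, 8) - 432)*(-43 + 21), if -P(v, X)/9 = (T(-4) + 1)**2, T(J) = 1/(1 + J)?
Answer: 9592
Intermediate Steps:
P(v, X) = -4 (P(v, X) = -9*(1/(1 - 4) + 1)**2 = -9*(1/(-3) + 1)**2 = -9*(-1/3 + 1)**2 = -9*(2/3)**2 = -9*4/9 = -4)
(P(17, 8) - 432)*(-43 + 21) = (-4 - 432)*(-43 + 21) = -436*(-22) = 9592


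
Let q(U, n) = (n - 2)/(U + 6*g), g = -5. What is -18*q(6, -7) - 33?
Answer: -159/4 ≈ -39.750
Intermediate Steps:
q(U, n) = (-2 + n)/(-30 + U) (q(U, n) = (n - 2)/(U + 6*(-5)) = (-2 + n)/(U - 30) = (-2 + n)/(-30 + U))
-18*q(6, -7) - 33 = -18*(-2 - 7)/(-30 + 6) - 33 = -18*(-9)/(-24) - 33 = -(-3)*(-9)/4 - 33 = -18*3/8 - 33 = -27/4 - 33 = -159/4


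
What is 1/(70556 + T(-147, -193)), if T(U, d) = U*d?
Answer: 1/98927 ≈ 1.0108e-5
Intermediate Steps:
1/(70556 + T(-147, -193)) = 1/(70556 - 147*(-193)) = 1/(70556 + 28371) = 1/98927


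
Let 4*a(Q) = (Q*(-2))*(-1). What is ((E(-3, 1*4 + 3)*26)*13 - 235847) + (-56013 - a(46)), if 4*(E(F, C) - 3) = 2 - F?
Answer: -580893/2 ≈ -2.9045e+5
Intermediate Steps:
a(Q) = Q/2 (a(Q) = ((Q*(-2))*(-1))/4 = (-2*Q*(-1))/4 = (2*Q)/4 = Q/2)
E(F, C) = 7/2 - F/4 (E(F, C) = 3 + (2 - F)/4 = 3 + (½ - F/4) = 7/2 - F/4)
((E(-3, 1*4 + 3)*26)*13 - 235847) + (-56013 - a(46)) = (((7/2 - ¼*(-3))*26)*13 - 235847) + (-56013 - 46/2) = (((7/2 + ¾)*26)*13 - 235847) + (-56013 - 1*23) = (((17/4)*26)*13 - 235847) + (-56013 - 23) = ((221/2)*13 - 235847) - 56036 = (2873/2 - 235847) - 56036 = -468821/2 - 56036 = -580893/2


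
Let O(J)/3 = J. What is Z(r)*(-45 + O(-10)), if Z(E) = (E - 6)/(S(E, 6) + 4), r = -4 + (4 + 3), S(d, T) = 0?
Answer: 225/4 ≈ 56.250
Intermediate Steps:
r = 3 (r = -4 + 7 = 3)
O(J) = 3*J
Z(E) = -3/2 + E/4 (Z(E) = (E - 6)/(0 + 4) = (-6 + E)/4 = (-6 + E)*(1/4) = -3/2 + E/4)
Z(r)*(-45 + O(-10)) = (-3/2 + (1/4)*3)*(-45 + 3*(-10)) = (-3/2 + 3/4)*(-45 - 30) = -3/4*(-75) = 225/4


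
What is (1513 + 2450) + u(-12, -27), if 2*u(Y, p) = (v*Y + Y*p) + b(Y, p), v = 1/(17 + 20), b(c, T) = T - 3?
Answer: 152064/37 ≈ 4109.8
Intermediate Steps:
b(c, T) = -3 + T
v = 1/37 ≈ 0.027027
u(Y, p) = -3/2 + p/2 + Y/74 + Y*p/2 (u(Y, p) = ((Y/37 + Y*p) + (-3 + p))/2 = (-3 + p + Y/37 + Y*p)/2 = -3/2 + p/2 + Y/74 + Y*p/2)
(1513 + 2450) + u(-12, -27) = (1513 + 2450) + (-3/2 + (1/2)*(-27) + (1/74)*(-12) + (1/2)*(-12)*(-27)) = 3963 + (-3/2 - 27/2 - 6/37 + 162) = 3963 + 5433/37 = 152064/37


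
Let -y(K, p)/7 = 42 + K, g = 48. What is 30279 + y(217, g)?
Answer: 28466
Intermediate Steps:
y(K, p) = -294 - 7*K (y(K, p) = -7*(42 + K) = -294 - 7*K)
30279 + y(217, g) = 30279 + (-294 - 7*217) = 30279 + (-294 - 1519) = 30279 - 1813 = 28466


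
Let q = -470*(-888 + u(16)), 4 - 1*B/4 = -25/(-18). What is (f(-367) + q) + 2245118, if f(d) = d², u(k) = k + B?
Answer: 25062643/9 ≈ 2.7847e+6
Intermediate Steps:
B = 94/9 (B = 16 - (-100)/(-18) = 16 - (-100)*(-1)/18 = 16 - 4*25/18 = 16 - 50/9 = 94/9 ≈ 10.444)
u(k) = 94/9 + k (u(k) = k + 94/9 = 94/9 + k)
q = 3644380/9 (q = -470*(-888 + (94/9 + 16)) = -470*(-888 + 238/9) = -470*(-7754/9) = 3644380/9 ≈ 4.0493e+5)
(f(-367) + q) + 2245118 = ((-367)² + 3644380/9) + 2245118 = (134689 + 3644380/9) + 2245118 = 4856581/9 + 2245118 = 25062643/9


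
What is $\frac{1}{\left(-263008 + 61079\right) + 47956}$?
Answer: $- \frac{1}{153973} \approx -6.4946 \cdot 10^{-6}$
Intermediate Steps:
$\frac{1}{\left(-263008 + 61079\right) + 47956} = \frac{1}{-201929 + 47956} = \frac{1}{-153973} = - \frac{1}{153973}$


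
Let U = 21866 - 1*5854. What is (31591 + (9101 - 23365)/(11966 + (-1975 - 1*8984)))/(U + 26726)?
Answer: 10599291/14345722 ≈ 0.73885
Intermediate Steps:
U = 16012 (U = 21866 - 5854 = 16012)
(31591 + (9101 - 23365)/(11966 + (-1975 - 1*8984)))/(U + 26726) = (31591 + (9101 - 23365)/(11966 + (-1975 - 1*8984)))/(16012 + 26726) = (31591 - 14264/(11966 + (-1975 - 8984)))/42738 = (31591 - 14264/(11966 - 10959))*(1/42738) = (31591 - 14264/1007)*(1/42738) = (31797873/1007)*(1/42738) = 10599291/14345722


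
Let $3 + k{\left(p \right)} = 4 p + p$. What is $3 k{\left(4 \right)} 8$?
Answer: $408$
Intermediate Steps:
$k{\left(p \right)} = -3 + 5 p$ ($k{\left(p \right)} = -3 + \left(4 p + p\right) = -3 + 5 p$)
$3 k{\left(4 \right)} 8 = 3 \left(-3 + 5 \cdot 4\right) 8 = 3 \left(-3 + 20\right) 8 = 3 \cdot 17 \cdot 8 = 51 \cdot 8 = 408$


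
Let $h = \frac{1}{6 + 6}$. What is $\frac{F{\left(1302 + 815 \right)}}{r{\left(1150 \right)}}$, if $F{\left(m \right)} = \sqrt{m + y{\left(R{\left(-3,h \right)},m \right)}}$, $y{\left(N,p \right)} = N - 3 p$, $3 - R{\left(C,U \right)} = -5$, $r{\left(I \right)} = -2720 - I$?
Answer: $- \frac{i \sqrt{4226}}{3870} \approx - 0.016798 i$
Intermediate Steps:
$h = \frac{1}{12} \approx 0.083333$
$R{\left(C,U \right)} = 8$ ($R{\left(C,U \right)} = 3 - -5 = 3 + 5 = 8$)
$F{\left(m \right)} = \sqrt{8 - 2 m}$ ($F{\left(m \right)} = \sqrt{m - \left(-8 + 3 m\right)} = \sqrt{8 - 2 m}$)
$\frac{F{\left(1302 + 815 \right)}}{r{\left(1150 \right)}} = \frac{\sqrt{8 - 2 \left(1302 + 815\right)}}{-2720 - 1150} = \frac{\sqrt{8 - 4234}}{-2720 - 1150} = \frac{\sqrt{8 - 4234}}{-3870} = \sqrt{-4226} \left(- \frac{1}{3870}\right) = i \sqrt{4226} \left(- \frac{1}{3870}\right) = - \frac{i \sqrt{4226}}{3870}$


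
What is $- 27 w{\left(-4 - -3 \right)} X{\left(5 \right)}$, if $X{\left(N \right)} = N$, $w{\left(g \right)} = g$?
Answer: $135$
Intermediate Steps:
$- 27 w{\left(-4 - -3 \right)} X{\left(5 \right)} = - 27 \left(-4 - -3\right) 5 = - 27 \left(-4 + 3\right) 5 = \left(-27\right) \left(-1\right) 5 = 27 \cdot 5 = 135$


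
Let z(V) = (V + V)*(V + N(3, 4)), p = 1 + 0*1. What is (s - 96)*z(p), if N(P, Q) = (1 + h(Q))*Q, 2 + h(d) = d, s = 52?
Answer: -1144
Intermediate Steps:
h(d) = -2 + d
N(P, Q) = Q*(-1 + Q) (N(P, Q) = (1 + (-2 + Q))*Q = (-1 + Q)*Q = Q*(-1 + Q))
p = 1 (p = 1 + 0 = 1)
z(V) = 2*V*(12 + V) (z(V) = (V + V)*(V + 4*(-1 + 4)) = (2*V)*(V + 4*3) = (2*V)*(V + 12) = (2*V)*(12 + V) = 2*V*(12 + V))
(s - 96)*z(p) = (52 - 96)*(2*1*(12 + 1)) = -88*13 = -44*26 = -1144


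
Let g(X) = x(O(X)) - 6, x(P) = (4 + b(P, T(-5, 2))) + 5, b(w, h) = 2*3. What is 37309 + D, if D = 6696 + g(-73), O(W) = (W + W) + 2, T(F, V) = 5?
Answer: 44014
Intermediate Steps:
b(w, h) = 6
O(W) = 2 + 2*W (O(W) = 2*W + 2 = 2 + 2*W)
x(P) = 15 (x(P) = (4 + 6) + 5 = 10 + 5 = 15)
g(X) = 9 (g(X) = 15 - 6 = 9)
D = 6705 (D = 6696 + 9 = 6705)
37309 + D = 37309 + 6705 = 44014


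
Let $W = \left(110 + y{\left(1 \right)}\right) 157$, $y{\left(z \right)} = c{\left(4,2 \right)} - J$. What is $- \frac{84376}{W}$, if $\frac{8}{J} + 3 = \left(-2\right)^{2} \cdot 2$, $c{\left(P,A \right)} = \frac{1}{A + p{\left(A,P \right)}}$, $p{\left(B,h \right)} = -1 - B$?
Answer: $- \frac{421880}{84309} \approx -5.004$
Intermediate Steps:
$c{\left(P,A \right)} = -1$ ($c{\left(P,A \right)} = \frac{1}{A - \left(1 + A\right)} = \frac{1}{-1} = -1$)
$J = \frac{8}{5}$ ($J = \frac{8}{-3 + \left(-2\right)^{2} \cdot 2} = \frac{8}{-3 + 4 \cdot 2} = \frac{8}{-3 + 8} = \frac{8}{5} \approx 1.6$)
$y{\left(z \right)} = - \frac{13}{5}$ ($y{\left(z \right)} = -1 - \frac{8}{5} = - \frac{13}{5}$)
$W = \frac{84309}{5}$ ($W = \left(110 - \frac{13}{5}\right) 157 = \frac{537}{5} \cdot 157 = \frac{84309}{5} \approx 16862.0$)
$- \frac{84376}{W} = - \frac{84376}{\frac{84309}{5}} = \left(-84376\right) \frac{5}{84309} = - \frac{421880}{84309}$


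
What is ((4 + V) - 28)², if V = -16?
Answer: 1600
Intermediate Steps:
((4 + V) - 28)² = ((4 - 16) - 28)² = (-12 - 28)² = (-40)² = 1600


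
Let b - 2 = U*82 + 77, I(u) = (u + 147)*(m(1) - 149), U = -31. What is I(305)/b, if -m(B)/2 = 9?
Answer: 75484/2463 ≈ 30.647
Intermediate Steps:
m(B) = -18 (m(B) = -2*9 = -18)
I(u) = -24549 - 167*u (I(u) = (u + 147)*(-18 - 149) = (147 + u)*(-167) = -24549 - 167*u)
b = -2463 (b = 2 + (-31*82 + 77) = 2 + (-2542 + 77) = 2 - 2465 = -2463)
I(305)/b = (-24549 - 167*305)/(-2463) = (-24549 - 50935)*(-1/2463) = -75484*(-1/2463) = 75484/2463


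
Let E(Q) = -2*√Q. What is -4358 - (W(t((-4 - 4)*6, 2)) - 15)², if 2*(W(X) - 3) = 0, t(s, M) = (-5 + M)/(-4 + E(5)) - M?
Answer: -4502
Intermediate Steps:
t(s, M) = -M + (-5 + M)/(-4 - 2*√5) (t(s, M) = (-5 + M)/(-4 - 2*√5) - M = -M + (-5 + M)/(-4 - 2*√5))
W(X) = 3 (W(X) = 3 + (½)*0 = 3 + 0 = 3)
-4358 - (W(t((-4 - 4)*6, 2)) - 15)² = -4358 - (3 - 15)² = -4358 - 1*(-12)² = -4358 - 1*144 = -4358 - 144 = -4502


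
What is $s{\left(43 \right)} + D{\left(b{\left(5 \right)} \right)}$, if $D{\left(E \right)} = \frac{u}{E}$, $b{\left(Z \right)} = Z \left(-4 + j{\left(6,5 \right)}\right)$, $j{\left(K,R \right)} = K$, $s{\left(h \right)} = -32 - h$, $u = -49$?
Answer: $- \frac{799}{10} \approx -79.9$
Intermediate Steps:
$b{\left(Z \right)} = 2 Z$ ($b{\left(Z \right)} = Z \left(-4 + 6\right) = Z 2 = 2 Z$)
$D{\left(E \right)} = - \frac{49}{E}$
$s{\left(43 \right)} + D{\left(b{\left(5 \right)} \right)} = \left(-32 - 43\right) - \frac{49}{2 \cdot 5} = \left(-32 - 43\right) - \frac{49}{10} = -75 - \frac{49}{10} = - \frac{799}{10}$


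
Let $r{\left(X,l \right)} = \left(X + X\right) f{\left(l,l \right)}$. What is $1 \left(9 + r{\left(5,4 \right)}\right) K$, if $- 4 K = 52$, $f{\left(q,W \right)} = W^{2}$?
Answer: $-2197$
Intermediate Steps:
$K = -13$ ($K = \left(- \frac{1}{4}\right) 52 = -13$)
$r{\left(X,l \right)} = 2 X l^{2}$ ($r{\left(X,l \right)} = \left(X + X\right) l^{2} = 2 X l^{2}$)
$1 \left(9 + r{\left(5,4 \right)}\right) K = 1 \left(9 + 2 \cdot 5 \cdot 4^{2}\right) \left(-13\right) = 1 \left(9 + 2 \cdot 5 \cdot 16\right) \left(-13\right) = 1 \left(9 + 160\right) \left(-13\right) = 1 \cdot 169 \left(-13\right) = 169 \left(-13\right) = -2197$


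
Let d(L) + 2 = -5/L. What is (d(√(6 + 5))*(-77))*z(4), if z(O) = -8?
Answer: -1232 - 280*√11 ≈ -2160.7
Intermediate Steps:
d(L) = -2 - 5/L
(d(√(6 + 5))*(-77))*z(4) = ((-2 - 5/√(6 + 5))*(-77))*(-8) = ((-2 - 5*√11/11)*(-77))*(-8) = (154 + 35*√11)*(-8) = -1232 - 280*√11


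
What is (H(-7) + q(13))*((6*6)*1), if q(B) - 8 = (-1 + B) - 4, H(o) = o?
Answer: 324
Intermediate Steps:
q(B) = 3 + B (q(B) = 8 + ((-1 + B) - 4) = 8 + (-5 + B) = 3 + B)
(H(-7) + q(13))*((6*6)*1) = (-7 + (3 + 13))*((6*6)*1) = (-7 + 16)*(36*1) = 9*36 = 324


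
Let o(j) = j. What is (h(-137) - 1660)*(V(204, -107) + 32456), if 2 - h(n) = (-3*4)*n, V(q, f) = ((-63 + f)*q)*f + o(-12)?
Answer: -12360059608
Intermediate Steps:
V(q, f) = -12 + f*q*(-63 + f) (V(q, f) = ((-63 + f)*q)*f - 12 = (q*(-63 + f))*f - 12 = f*q*(-63 + f) - 12 = -12 + f*q*(-63 + f))
h(n) = 2 + 12*n (h(n) = 2 - (-3*4)*n = 2 - (-12)*n = 2 + 12*n)
(h(-137) - 1660)*(V(204, -107) + 32456) = ((2 + 12*(-137)) - 1660)*((-12 + 204*(-107)**2 - 63*(-107)*204) + 32456) = ((2 - 1644) - 1660)*((-12 + 204*11449 + 1375164) + 32456) = (-1642 - 1660)*((-12 + 2335596 + 1375164) + 32456) = -3302*(3710748 + 32456) = -3302*3743204 = -12360059608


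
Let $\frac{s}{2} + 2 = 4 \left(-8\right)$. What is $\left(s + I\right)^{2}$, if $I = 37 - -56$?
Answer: $625$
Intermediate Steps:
$I = 93$ ($I = 37 + 56 = 93$)
$s = -68$ ($s = -4 + 2 \cdot 4 \left(-8\right) = -4 + 2 \left(-32\right) = -4 - 64 = -68$)
$\left(s + I\right)^{2} = \left(-68 + 93\right)^{2} = 25^{2} = 625$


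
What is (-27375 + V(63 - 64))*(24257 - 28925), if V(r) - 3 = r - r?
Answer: 127772496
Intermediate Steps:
V(r) = 3 (V(r) = 3 + (r - r) = 3 + 0 = 3)
(-27375 + V(63 - 64))*(24257 - 28925) = (-27375 + 3)*(24257 - 28925) = -27372*(-4668) = 127772496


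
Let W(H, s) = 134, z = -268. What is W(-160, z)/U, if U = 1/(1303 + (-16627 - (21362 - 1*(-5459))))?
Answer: -5647430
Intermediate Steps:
U = -1/42145 (U = 1/(1303 + (-16627 - (21362 + 5459))) = 1/(1303 + (-16627 - 1*26821)) = 1/(1303 + (-16627 - 26821)) = 1/(1303 - 43448) = 1/(-42145) = -1/42145 ≈ -2.3728e-5)
W(-160, z)/U = 134/(-1/42145) = 134*(-42145) = -5647430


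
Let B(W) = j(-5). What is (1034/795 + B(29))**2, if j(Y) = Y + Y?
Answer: 47831056/632025 ≈ 75.679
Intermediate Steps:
j(Y) = 2*Y
B(W) = -10 (B(W) = 2*(-5) = -10)
(1034/795 + B(29))**2 = (1034/795 - 10)**2 = (-6916/795)**2 = 47831056/632025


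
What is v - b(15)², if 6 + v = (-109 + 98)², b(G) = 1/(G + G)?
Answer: 103499/900 ≈ 115.00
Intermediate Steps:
b(G) = 1/(2*G)
v = 115 (v = -6 + (-109 + 98)² = -6 + (-11)² = -6 + 121 = 115)
v - b(15)² = 115 - ((½)/15)² = 115 - ((½)*(1/15))² = 115 - (1/30)² = 115 - 1*1/900 = 115 - 1/900 = 103499/900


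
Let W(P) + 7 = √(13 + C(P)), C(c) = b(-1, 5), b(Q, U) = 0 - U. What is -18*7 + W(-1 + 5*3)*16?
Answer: -238 + 32*√2 ≈ -192.75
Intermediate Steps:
b(Q, U) = -U
C(c) = -5 (C(c) = -1*5 = -5)
W(P) = -7 + 2*√2 (W(P) = -7 + √(13 - 5) = -7 + √8 = -7 + 2*√2)
-18*7 + W(-1 + 5*3)*16 = -18*7 + (-7 + 2*√2)*16 = -126 + (-112 + 32*√2) = -238 + 32*√2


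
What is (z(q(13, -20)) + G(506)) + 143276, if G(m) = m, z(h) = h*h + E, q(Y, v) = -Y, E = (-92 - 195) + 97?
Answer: 143761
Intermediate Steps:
E = -190 (E = -287 + 97 = -190)
z(h) = -190 + h**2 (z(h) = h*h - 190 = h**2 - 190 = -190 + h**2)
(z(q(13, -20)) + G(506)) + 143276 = ((-190 + (-1*13)**2) + 506) + 143276 = ((-190 + (-13)**2) + 506) + 143276 = ((-190 + 169) + 506) + 143276 = (-21 + 506) + 143276 = 485 + 143276 = 143761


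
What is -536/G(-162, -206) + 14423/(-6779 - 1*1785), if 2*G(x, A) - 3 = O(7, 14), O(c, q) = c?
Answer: -4662419/42820 ≈ -108.88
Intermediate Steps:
G(x, A) = 5 (G(x, A) = 3/2 + (½)*7 = 3/2 + 7/2 = 5)
-536/G(-162, -206) + 14423/(-6779 - 1*1785) = -536/5 + 14423/(-6779 - 1*1785) = -536*⅕ + 14423/(-6779 - 1785) = -536/5 + 14423/(-8564) = -536/5 + 14423*(-1/8564) = -536/5 - 14423/8564 = -4662419/42820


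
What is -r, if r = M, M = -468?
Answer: 468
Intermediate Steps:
r = -468
-r = -1*(-468) = 468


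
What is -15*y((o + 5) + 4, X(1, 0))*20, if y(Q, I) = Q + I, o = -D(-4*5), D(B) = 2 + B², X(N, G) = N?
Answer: 117600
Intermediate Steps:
o = -402 (o = -(2 + (-4*5)²) = -(2 + (-20)²) = -(2 + 400) = -1*402 = -402)
y(Q, I) = I + Q
-15*y((o + 5) + 4, X(1, 0))*20 = -15*(1 + ((-402 + 5) + 4))*20 = -15*(1 + (-397 + 4))*20 = -15*(1 - 393)*20 = -15*(-392)*20 = 5880*20 = 117600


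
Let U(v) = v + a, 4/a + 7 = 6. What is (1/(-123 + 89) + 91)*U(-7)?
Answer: -34023/34 ≈ -1000.7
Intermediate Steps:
a = -4 (a = 4/(-7 + 6) = 4/(-1) = 4*(-1) = -4)
U(v) = -4 + v (U(v) = v - 4 = -4 + v)
(1/(-123 + 89) + 91)*U(-7) = (1/(-123 + 89) + 91)*(-4 - 7) = (1/(-34) + 91)*(-11) = (-1/34 + 91)*(-11) = (3093/34)*(-11) = -34023/34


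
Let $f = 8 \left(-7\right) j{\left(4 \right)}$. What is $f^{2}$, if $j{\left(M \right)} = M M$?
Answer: $802816$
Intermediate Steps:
$j{\left(M \right)} = M^{2}$
$f = -896$ ($f = 8 \left(-7\right) 4^{2} = \left(-56\right) 16 = -896$)
$f^{2} = \left(-896\right)^{2} = 802816$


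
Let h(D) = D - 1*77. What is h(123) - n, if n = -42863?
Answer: 42909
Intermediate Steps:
h(D) = -77 + D (h(D) = D - 77 = -77 + D)
h(123) - n = (-77 + 123) - 1*(-42863) = 46 + 42863 = 42909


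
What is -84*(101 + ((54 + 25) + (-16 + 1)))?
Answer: -13860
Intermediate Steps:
-84*(101 + ((54 + 25) + (-16 + 1))) = -84*(101 + (79 - 15)) = -84*(101 + 64) = -84*165 = -13860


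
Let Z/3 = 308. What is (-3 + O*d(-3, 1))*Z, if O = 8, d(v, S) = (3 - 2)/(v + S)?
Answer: -6468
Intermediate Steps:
Z = 924 (Z = 3*308 = 924)
d(v, S) = 1/(S + v)
(-3 + O*d(-3, 1))*Z = (-3 + 8/(1 - 3))*924 = (-3 + 8/(-2))*924 = (-3 + 8*(-½))*924 = (-3 - 4)*924 = -7*924 = -6468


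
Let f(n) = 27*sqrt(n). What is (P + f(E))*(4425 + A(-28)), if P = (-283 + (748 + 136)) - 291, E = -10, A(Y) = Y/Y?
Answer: 1372060 + 119502*I*sqrt(10) ≈ 1.3721e+6 + 3.779e+5*I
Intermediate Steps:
A(Y) = 1
P = 310 (P = (-283 + 884) - 291 = 601 - 291 = 310)
(P + f(E))*(4425 + A(-28)) = (310 + 27*sqrt(-10))*(4425 + 1) = (310 + 27*(I*sqrt(10)))*4426 = (310 + 27*I*sqrt(10))*4426 = 1372060 + 119502*I*sqrt(10)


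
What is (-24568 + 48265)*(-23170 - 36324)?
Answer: -1409829318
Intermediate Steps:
(-24568 + 48265)*(-23170 - 36324) = 23697*(-59494) = -1409829318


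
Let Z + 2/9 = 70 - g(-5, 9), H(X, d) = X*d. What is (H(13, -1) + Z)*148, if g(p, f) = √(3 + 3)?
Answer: 75628/9 - 148*√6 ≈ 8040.6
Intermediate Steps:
g(p, f) = √6
Z = 628/9 - √6 (Z = -2/9 + (70 - √6) = 628/9 - √6 ≈ 67.328)
(H(13, -1) + Z)*148 = (13*(-1) + (628/9 - √6))*148 = (-13 + (628/9 - √6))*148 = (511/9 - √6)*148 = 75628/9 - 148*√6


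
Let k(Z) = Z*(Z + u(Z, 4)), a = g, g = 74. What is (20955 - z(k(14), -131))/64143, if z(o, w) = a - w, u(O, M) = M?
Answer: 20750/64143 ≈ 0.32350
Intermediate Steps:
a = 74
k(Z) = Z*(4 + Z) (k(Z) = Z*(Z + 4) = Z*(4 + Z))
z(o, w) = 74 - w
(20955 - z(k(14), -131))/64143 = (20955 - (74 - 1*(-131)))/64143 = (20955 - (74 + 131))*(1/64143) = (20955 - 1*205)*(1/64143) = (20955 - 205)*(1/64143) = 20750*(1/64143) = 20750/64143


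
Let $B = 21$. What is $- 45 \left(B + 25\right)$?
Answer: $-2070$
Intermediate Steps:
$- 45 \left(B + 25\right) = - 45 \left(21 + 25\right) = \left(-45\right) 46 = -2070$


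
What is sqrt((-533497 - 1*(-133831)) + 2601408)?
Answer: 9*sqrt(27182) ≈ 1483.8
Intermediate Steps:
sqrt((-533497 - 1*(-133831)) + 2601408) = sqrt((-533497 + 133831) + 2601408) = sqrt(-399666 + 2601408) = sqrt(2201742) = 9*sqrt(27182)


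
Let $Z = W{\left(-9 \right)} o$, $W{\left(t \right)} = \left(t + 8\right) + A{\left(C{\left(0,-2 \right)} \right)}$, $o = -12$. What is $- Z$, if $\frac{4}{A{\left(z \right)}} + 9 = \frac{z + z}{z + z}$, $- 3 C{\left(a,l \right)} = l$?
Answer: $-18$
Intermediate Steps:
$C{\left(a,l \right)} = - \frac{l}{3}$
$A{\left(z \right)} = - \frac{1}{2}$ ($A{\left(z \right)} = \frac{4}{-9 + \frac{z + z}{z + z}} = \frac{4}{-9 + \frac{2 z}{2 z}} = \frac{4}{-9 + 2 z \frac{1}{2 z}} = \frac{4}{-9 + 1} = \frac{4}{-8} = 4 \left(- \frac{1}{8}\right) = - \frac{1}{2}$)
$W{\left(t \right)} = \frac{15}{2} + t$ ($W{\left(t \right)} = \left(t + 8\right) - \frac{1}{2} = \left(8 + t\right) - \frac{1}{2} = \frac{15}{2} + t$)
$Z = 18$ ($Z = \left(\frac{15}{2} - 9\right) \left(-12\right) = \left(- \frac{3}{2}\right) \left(-12\right) = 18$)
$- Z = \left(-1\right) 18 = -18$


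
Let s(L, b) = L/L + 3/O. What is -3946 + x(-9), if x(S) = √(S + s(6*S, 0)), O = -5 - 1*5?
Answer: -3946 + I*√830/10 ≈ -3946.0 + 2.881*I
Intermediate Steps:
O = -10 (O = -5 - 5 = -10)
s(L, b) = 7/10 (s(L, b) = L/L + 3/(-10) = 1 + 3*(-⅒) = 1 - 3/10 = 7/10)
x(S) = √(7/10 + S) (x(S) = √(S + 7/10) = √(7/10 + S))
-3946 + x(-9) = -3946 + √(70 + 100*(-9))/10 = -3946 + √(70 - 900)/10 = -3946 + √(-830)/10 = -3946 + (I*√830)/10 = -3946 + I*√830/10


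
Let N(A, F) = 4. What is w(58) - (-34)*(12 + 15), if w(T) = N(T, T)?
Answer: 922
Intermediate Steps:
w(T) = 4
w(58) - (-34)*(12 + 15) = 4 - (-34)*(12 + 15) = 4 - (-34)*27 = 4 - 1*(-918) = 4 + 918 = 922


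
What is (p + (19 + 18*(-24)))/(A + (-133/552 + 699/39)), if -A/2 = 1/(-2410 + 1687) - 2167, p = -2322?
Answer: -945990552/1505174699 ≈ -0.62849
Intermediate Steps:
A = 3133484/723 (A = -2*(1/(-2410 + 1687) - 2167) = -2*(1/(-723) - 2167) = -2*(-1/723 - 2167) = -2*(-1566742/723) = 3133484/723 ≈ 4334.0)
(p + (19 + 18*(-24)))/(A + (-133/552 + 699/39)) = (-2322 + (19 + 18*(-24)))/(3133484/723 + (-133/552 + 699/39)) = (-2322 + (19 - 432))/(3133484/723 + (-133*1/552 + 699*(1/39))) = (-2322 - 413)/(3133484/723 + (-133/552 + 233/13)) = -2735/(3133484/723 + 126887/7176) = -2735/7525873495/1729416 = -2735*1729416/7525873495 = -945990552/1505174699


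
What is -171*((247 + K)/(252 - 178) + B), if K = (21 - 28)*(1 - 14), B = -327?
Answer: 2040030/37 ≈ 55136.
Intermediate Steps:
K = 91 (K = -7*(-13) = 91)
-171*((247 + K)/(252 - 178) + B) = -171*((247 + 91)/(252 - 178) - 327) = -171*(338/74 - 327) = -171*(338*(1/74) - 327) = -171*(169/37 - 327) = -171*(-11930/37) = 2040030/37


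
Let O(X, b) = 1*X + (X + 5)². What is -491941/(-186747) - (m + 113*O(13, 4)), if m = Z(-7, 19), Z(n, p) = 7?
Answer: -7112327795/186747 ≈ -38085.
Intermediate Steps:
m = 7
O(X, b) = X + (5 + X)²
-491941/(-186747) - (m + 113*O(13, 4)) = -491941/(-186747) - (7 + 113*(13 + (5 + 13)²)) = -491941*(-1/186747) - (7 + 113*(13 + 18²)) = 491941/186747 - (7 + 113*(13 + 324)) = 491941/186747 - (7 + 113*337) = 491941/186747 - (7 + 38081) = 491941/186747 - 1*38088 = 491941/186747 - 38088 = -7112327795/186747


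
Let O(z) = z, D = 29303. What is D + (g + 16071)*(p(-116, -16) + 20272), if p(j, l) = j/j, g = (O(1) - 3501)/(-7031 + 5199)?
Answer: 149250941063/458 ≈ 3.2588e+8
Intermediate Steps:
g = 875/458 (g = (1 - 3501)/(-7031 + 5199) = -3500/(-1832) = -3500*(-1/1832) = 875/458 ≈ 1.9105)
p(j, l) = 1
D + (g + 16071)*(p(-116, -16) + 20272) = 29303 + (875/458 + 16071)*(1 + 20272) = 29303 + (7361393/458)*20273 = 29303 + 149237520289/458 = 149250941063/458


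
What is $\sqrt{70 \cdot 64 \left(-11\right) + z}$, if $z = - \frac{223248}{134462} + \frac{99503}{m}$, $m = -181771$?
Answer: $\frac{i \sqrt{7360011447955162341249277}}{12220646101} \approx 222.0 i$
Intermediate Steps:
$z = - \frac{26979692297}{12220646101}$ ($z = - \frac{223248}{134462} + \frac{99503}{-181771} = \left(-223248\right) \frac{1}{134462} + 99503 \left(- \frac{1}{181771}\right) = - \frac{111624}{67231} - \frac{99503}{181771} = - \frac{26979692297}{12220646101} \approx -2.2077$)
$\sqrt{70 \cdot 64 \left(-11\right) + z} = \sqrt{70 \cdot 64 \left(-11\right) - \frac{26979692297}{12220646101}} = \sqrt{4480 \left(-11\right) - \frac{26979692297}{12220646101}} = \sqrt{-49280 - \frac{26979692297}{12220646101}} = \sqrt{- \frac{602260419549577}{12220646101}} = \frac{i \sqrt{7360011447955162341249277}}{12220646101}$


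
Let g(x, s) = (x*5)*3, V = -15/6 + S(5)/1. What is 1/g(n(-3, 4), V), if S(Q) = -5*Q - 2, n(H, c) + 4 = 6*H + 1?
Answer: -1/315 ≈ -0.0031746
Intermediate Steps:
n(H, c) = -3 + 6*H (n(H, c) = -4 + (6*H + 1) = -4 + (1 + 6*H) = -3 + 6*H)
S(Q) = -2 - 5*Q
V = -59/2 (V = -15/6 + (-2 - 5*5)/1 = -15*⅙ + (-2 - 25)*1 = -5/2 - 27*1 = -5/2 - 27 = -59/2 ≈ -29.500)
g(x, s) = 15*x (g(x, s) = (5*x)*3 = 15*x)
1/g(n(-3, 4), V) = 1/(15*(-3 + 6*(-3))) = 1/(15*(-3 - 18)) = 1/(15*(-21)) = 1/(-315) = -1/315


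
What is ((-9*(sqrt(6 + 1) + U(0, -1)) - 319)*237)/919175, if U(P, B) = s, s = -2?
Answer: -71337/919175 - 2133*sqrt(7)/919175 ≈ -0.083749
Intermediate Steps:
U(P, B) = -2
((-9*(sqrt(6 + 1) + U(0, -1)) - 319)*237)/919175 = ((-9*(sqrt(6 + 1) - 2) - 319)*237)/919175 = ((-9*(sqrt(7) - 2) - 319)*237)*(1/919175) = ((-9*(-2 + sqrt(7)) - 319)*237)*(1/919175) = (((18 - 9*sqrt(7)) - 319)*237)*(1/919175) = ((-301 - 9*sqrt(7))*237)*(1/919175) = (-71337 - 2133*sqrt(7))*(1/919175) = -71337/919175 - 2133*sqrt(7)/919175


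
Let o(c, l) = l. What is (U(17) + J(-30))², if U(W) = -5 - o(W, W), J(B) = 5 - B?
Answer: 169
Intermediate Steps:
U(W) = -5 - W
(U(17) + J(-30))² = ((-5 - 1*17) + (5 - 1*(-30)))² = ((-5 - 17) + (5 + 30))² = (-22 + 35)² = 13² = 169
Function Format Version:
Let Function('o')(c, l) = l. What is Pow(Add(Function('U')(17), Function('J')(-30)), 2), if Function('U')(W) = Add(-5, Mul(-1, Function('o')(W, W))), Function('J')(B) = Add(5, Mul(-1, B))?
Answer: 169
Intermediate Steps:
Function('U')(W) = Add(-5, Mul(-1, W))
Pow(Add(Function('U')(17), Function('J')(-30)), 2) = Pow(Add(Add(-5, Mul(-1, 17)), Add(5, Mul(-1, -30))), 2) = Pow(Add(Add(-5, -17), Add(5, 30)), 2) = Pow(Add(-22, 35), 2) = Pow(13, 2) = 169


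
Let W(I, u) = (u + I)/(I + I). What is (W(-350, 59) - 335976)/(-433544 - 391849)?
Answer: 78394303/192591700 ≈ 0.40705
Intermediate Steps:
W(I, u) = (I + u)/(2*I) (W(I, u) = (I + u)/((2*I)) = (I + u)*(1/(2*I)) = (I + u)/(2*I))
(W(-350, 59) - 335976)/(-433544 - 391849) = ((½)*(-350 + 59)/(-350) - 335976)/(-433544 - 391849) = ((½)*(-1/350)*(-291) - 335976)/(-825393) = (291/700 - 335976)*(-1/825393) = -235182909/700*(-1/825393) = 78394303/192591700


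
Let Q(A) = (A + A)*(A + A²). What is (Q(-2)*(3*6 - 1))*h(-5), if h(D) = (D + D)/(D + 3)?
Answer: -680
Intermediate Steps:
Q(A) = 2*A*(A + A²) (Q(A) = (2*A)*(A + A²) = 2*A*(A + A²))
h(D) = 2*D/(3 + D) (h(D) = (2*D)/(3 + D) = 2*D/(3 + D))
(Q(-2)*(3*6 - 1))*h(-5) = ((2*(-2)²*(1 - 2))*(3*6 - 1))*(2*(-5)/(3 - 5)) = ((2*4*(-1))*(18 - 1))*(2*(-5)/(-2)) = (-8*17)*(2*(-5)*(-½)) = -136*5 = -680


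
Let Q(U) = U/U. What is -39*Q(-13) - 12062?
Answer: -12101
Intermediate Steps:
Q(U) = 1
-39*Q(-13) - 12062 = -39*1 - 12062 = -39 - 12062 = -12101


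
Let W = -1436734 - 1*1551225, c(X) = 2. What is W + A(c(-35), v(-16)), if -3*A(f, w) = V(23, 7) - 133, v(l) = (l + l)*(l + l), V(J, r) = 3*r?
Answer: -8963765/3 ≈ -2.9879e+6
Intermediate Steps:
W = -2987959 (W = -1436734 - 1551225 = -2987959)
v(l) = 4*l² (v(l) = (2*l)*(2*l) = 4*l²)
A(f, w) = 112/3 (A(f, w) = -(3*7 - 133)/3 = -(21 - 133)/3 = -⅓*(-112) = 112/3)
W + A(c(-35), v(-16)) = -2987959 + 112/3 = -8963765/3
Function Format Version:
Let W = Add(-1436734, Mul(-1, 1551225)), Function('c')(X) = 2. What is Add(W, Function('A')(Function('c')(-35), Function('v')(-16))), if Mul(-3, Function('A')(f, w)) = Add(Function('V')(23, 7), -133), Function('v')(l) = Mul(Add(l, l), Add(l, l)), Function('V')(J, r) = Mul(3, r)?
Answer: Rational(-8963765, 3) ≈ -2.9879e+6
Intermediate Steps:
W = -2987959 (W = Add(-1436734, -1551225) = -2987959)
Function('v')(l) = Mul(4, Pow(l, 2)) (Function('v')(l) = Mul(Mul(2, l), Mul(2, l)) = Mul(4, Pow(l, 2)))
Function('A')(f, w) = Rational(112, 3) (Function('A')(f, w) = Mul(Rational(-1, 3), Add(Mul(3, 7), -133)) = Mul(Rational(-1, 3), Add(21, -133)) = Mul(Rational(-1, 3), -112) = Rational(112, 3))
Add(W, Function('A')(Function('c')(-35), Function('v')(-16))) = Add(-2987959, Rational(112, 3)) = Rational(-8963765, 3)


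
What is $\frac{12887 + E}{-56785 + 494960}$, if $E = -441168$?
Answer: $- \frac{25193}{25775} \approx -0.97742$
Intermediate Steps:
$\frac{12887 + E}{-56785 + 494960} = \frac{12887 - 441168}{-56785 + 494960} = - \frac{428281}{438175} = \left(-428281\right) \frac{1}{438175} = - \frac{25193}{25775}$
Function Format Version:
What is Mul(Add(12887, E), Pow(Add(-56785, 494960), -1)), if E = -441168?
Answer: Rational(-25193, 25775) ≈ -0.97742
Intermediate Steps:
Mul(Add(12887, E), Pow(Add(-56785, 494960), -1)) = Mul(Add(12887, -441168), Pow(Add(-56785, 494960), -1)) = Mul(-428281, Pow(438175, -1)) = Mul(-428281, Rational(1, 438175)) = Rational(-25193, 25775)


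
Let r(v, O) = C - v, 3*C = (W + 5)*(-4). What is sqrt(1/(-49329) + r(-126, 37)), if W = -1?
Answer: sqrt(3624990285)/5481 ≈ 10.985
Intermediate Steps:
C = -16/3 (C = ((-1 + 5)*(-4))/3 = (4*(-4))/3 = (1/3)*(-16) = -16/3 ≈ -5.3333)
r(v, O) = -16/3 - v
sqrt(1/(-49329) + r(-126, 37)) = sqrt(1/(-49329) + (-16/3 - 1*(-126))) = sqrt(-1/49329 + (-16/3 + 126)) = sqrt(-1/49329 + 362/3) = sqrt(5952365/49329) = sqrt(3624990285)/5481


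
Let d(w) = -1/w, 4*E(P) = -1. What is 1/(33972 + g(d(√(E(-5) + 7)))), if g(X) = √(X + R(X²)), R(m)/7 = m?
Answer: 1/(33972 + √(28/27 - 2*√3/9)) ≈ 2.9435e-5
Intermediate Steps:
R(m) = 7*m
E(P) = -¼ (E(P) = (¼)*(-1) = -¼)
g(X) = √(X + 7*X²)
1/(33972 + g(d(√(E(-5) + 7)))) = 1/(33972 + √((-1/(√(-¼ + 7)))*(1 + 7*(-1/(√(-¼ + 7)))))) = 1/(33972 + √((-1/(√(27/4)))*(1 + 7*(-1/(√(27/4)))))) = 1/(33972 + √((-1/(3*√3/2))*(1 + 7*(-1/(3*√3/2))))) = 1/(33972 + √((-2*√3/9)*(1 + 7*(-2*√3/9)))) = 1/(33972 + √((-2*√3/9)*(1 - 14*√3/9))) = 1/(33972 + √(-2*√3*(1 - 14*√3/9)/9)) = 1/(33972 + √2*3^(¼)*√(-1 + 14*√3/9)/3)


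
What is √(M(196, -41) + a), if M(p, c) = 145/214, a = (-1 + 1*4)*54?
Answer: √7449982/214 ≈ 12.755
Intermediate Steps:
a = 162 (a = (-1 + 4)*54 = 3*54 = 162)
M(p, c) = 145/214 (M(p, c) = 145*(1/214) = 145/214)
√(M(196, -41) + a) = √(145/214 + 162) = √(34813/214) = √7449982/214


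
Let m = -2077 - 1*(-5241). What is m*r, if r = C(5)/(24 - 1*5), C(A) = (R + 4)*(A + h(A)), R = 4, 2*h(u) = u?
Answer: 189840/19 ≈ 9991.6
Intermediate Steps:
h(u) = u/2
C(A) = 12*A (C(A) = (4 + 4)*(A + A/2) = 8*(3*A/2) = 12*A)
m = 3164 (m = -2077 + 5241 = 3164)
r = 60/19 (r = (12*5)/(24 - 1*5) = 60/(24 - 5) = 60/19 ≈ 3.1579)
m*r = 3164*(60/19) = 189840/19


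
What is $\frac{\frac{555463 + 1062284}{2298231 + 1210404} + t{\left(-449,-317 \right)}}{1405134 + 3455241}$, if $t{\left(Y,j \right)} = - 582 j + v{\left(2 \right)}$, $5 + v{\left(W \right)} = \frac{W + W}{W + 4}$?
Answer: $\frac{647308519352}{17053281838125} \approx 0.037958$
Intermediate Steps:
$v{\left(W \right)} = -5 + \frac{2 W}{4 + W}$ ($v{\left(W \right)} = -5 + \frac{W + W}{W + 4} = -5 + \frac{2 W}{4 + W}$)
$t{\left(Y,j \right)} = - \frac{13}{3} - 582 j$ ($t{\left(Y,j \right)} = - 582 j + \frac{-20 - 6}{4 + 2} = - 582 j + \frac{-20 - 6}{6} = - 582 j + \frac{1}{6} \left(-26\right) = - 582 j - \frac{13}{3} = - \frac{13}{3} - 582 j$)
$\frac{\frac{555463 + 1062284}{2298231 + 1210404} + t{\left(-449,-317 \right)}}{1405134 + 3455241} = \frac{\frac{555463 + 1062284}{2298231 + 1210404} - - \frac{553469}{3}}{1405134 + 3455241} = \frac{\frac{1617747}{3508635} + \left(- \frac{13}{3} + 184494\right)}{4860375} = \left(1617747 \cdot \frac{1}{3508635} + \frac{553469}{3}\right) \frac{1}{4860375} = \left(\frac{539249}{1169545} + \frac{553469}{3}\right) \frac{1}{4860375} = \frac{647308519352}{3508635} \cdot \frac{1}{4860375} = \frac{647308519352}{17053281838125}$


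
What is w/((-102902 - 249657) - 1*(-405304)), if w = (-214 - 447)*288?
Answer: -190368/52745 ≈ -3.6092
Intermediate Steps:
w = -190368 (w = -661*288 = -190368)
w/((-102902 - 249657) - 1*(-405304)) = -190368/((-102902 - 249657) - 1*(-405304)) = -190368/(-352559 + 405304) = -190368/52745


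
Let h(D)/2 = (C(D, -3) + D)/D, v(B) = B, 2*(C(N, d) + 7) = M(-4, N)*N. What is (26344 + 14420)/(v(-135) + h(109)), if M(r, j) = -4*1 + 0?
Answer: -4443276/14947 ≈ -297.27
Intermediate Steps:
M(r, j) = -4 (M(r, j) = -4 + 0 = -4)
C(N, d) = -7 - 2*N (C(N, d) = -7 + (-4*N)/2 = -7 - 2*N)
h(D) = 2*(-7 - D)/D (h(D) = 2*(((-7 - 2*D) + D)/D) = 2*((-7 - D)/D) = 2*(-7 - D)/D)
(26344 + 14420)/(v(-135) + h(109)) = (26344 + 14420)/(-135 + (-2 - 14/109)) = 40764/(-135 + (-2 - 14*1/109)) = 40764/(-135 + (-2 - 14/109)) = 40764/(-135 - 232/109) = 40764/(-14947/109) = 40764*(-109/14947) = -4443276/14947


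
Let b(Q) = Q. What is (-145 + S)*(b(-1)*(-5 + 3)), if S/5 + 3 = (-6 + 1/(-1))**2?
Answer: 170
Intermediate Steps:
S = 230 (S = -15 + 5*(-6 + 1/(-1))**2 = -15 + 5*(-6 - 1)**2 = -15 + 5*(-7)**2 = -15 + 5*49 = -15 + 245 = 230)
(-145 + S)*(b(-1)*(-5 + 3)) = (-145 + 230)*(-(-5 + 3)) = 85*(-1*(-2)) = 85*2 = 170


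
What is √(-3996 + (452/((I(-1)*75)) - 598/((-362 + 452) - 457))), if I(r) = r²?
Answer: I*√120866861766/5505 ≈ 63.153*I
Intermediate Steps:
√(-3996 + (452/((I(-1)*75)) - 598/((-362 + 452) - 457))) = √(-3996 + (452/(((-1)²*75)) - 598/((-362 + 452) - 457))) = √(-3996 + (452/((1*75)) - 598/(90 - 457))) = √(-3996 + (452/75 - 598/(-367))) = √(-3996 + (452*(1/75) - 598*(-1/367))) = √(-3996 + (452/75 + 598/367)) = √(-3996 + 210734/27525) = √(-109779166/27525) = I*√120866861766/5505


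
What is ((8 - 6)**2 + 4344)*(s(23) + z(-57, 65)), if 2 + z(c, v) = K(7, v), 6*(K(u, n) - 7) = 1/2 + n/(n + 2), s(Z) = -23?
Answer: -15516925/201 ≈ -77199.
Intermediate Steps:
K(u, n) = 85/12 + n/(6*(2 + n)) (K(u, n) = 7 + (1/2 + n/(n + 2))/6 = 7 + (1*(1/2) + n/(2 + n))/6 = 7 + (1/2 + n/(2 + n))/6 = 7 + (1/12 + n/(6*(2 + n))) = 85/12 + n/(6*(2 + n)))
z(c, v) = -2 + (170 + 87*v)/(12*(2 + v))
((8 - 6)**2 + 4344)*(s(23) + z(-57, 65)) = ((8 - 6)**2 + 4344)*(-23 + (122 + 63*65)/(12*(2 + 65))) = (2**2 + 4344)*(-23 + (1/12)*(122 + 4095)/67) = (4 + 4344)*(-23 + (1/12)*(1/67)*4217) = 4348*(-23 + 4217/804) = 4348*(-14275/804) = -15516925/201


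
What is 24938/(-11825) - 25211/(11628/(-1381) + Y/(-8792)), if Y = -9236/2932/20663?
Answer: 2191411433203464188834/732404818207415375 ≈ 2992.1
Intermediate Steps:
Y = -2309/15145979 (Y = -9236*1/2932*(1/20663) = -2309/733*1/20663 = -2309/15145979 ≈ -0.00015245)
24938/(-11825) - 25211/(11628/(-1381) + Y/(-8792)) = 24938/(-11825) - 25211/(11628/(-1381) - 2309/15145979/(-8792)) = 24938*(-1/11825) - 25211/(11628*(-1/1381) - 2309/15145979*(-1/8792)) = -24938/11825 - 25211/(-11628/1381 + 2309/133163447368) = -24938/11825 - 25211/(-1548424562806375/183898720815208) = -24938/11825 - 25211*(-183898720815208/1548424562806375) = -24938/11825 + 4636270650472208888/1548424562806375 = 2191411433203464188834/732404818207415375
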